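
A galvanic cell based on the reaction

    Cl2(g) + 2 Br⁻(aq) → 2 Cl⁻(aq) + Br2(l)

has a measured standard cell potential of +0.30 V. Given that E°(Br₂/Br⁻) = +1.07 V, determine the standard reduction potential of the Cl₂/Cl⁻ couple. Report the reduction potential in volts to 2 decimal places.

+1.37 V

In the reaction as written the Cl₂/Cl⁻ couple is reduced (cathode) and Br₂/Br⁻ is oxidized (anode), so E°cell = E°(Cl₂/Cl⁻) − E°(Br₂/Br⁻).
E°(Cl₂/Cl⁻) = E°cell + E°(anode) = +0.30 + (+1.07) = +1.37 V.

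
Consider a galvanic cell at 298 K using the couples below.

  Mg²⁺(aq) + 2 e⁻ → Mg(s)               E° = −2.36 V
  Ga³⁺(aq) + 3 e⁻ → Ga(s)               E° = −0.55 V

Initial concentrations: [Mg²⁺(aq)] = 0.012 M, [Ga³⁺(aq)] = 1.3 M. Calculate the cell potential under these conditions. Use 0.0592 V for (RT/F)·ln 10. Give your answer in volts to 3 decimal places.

+1.869 V

Since E°(Ga³⁺/Ga) > E°(Mg²⁺/Mg), Ga³⁺/Ga serves as the cathode.
E°cell = −0.55 − (−2.36) = +1.81 V, with n = 6 electrons transferred.
Balancing gives 2 Ga³⁺(aq) + 3 Mg(s) → 2 Ga(s) + 3 Mg²⁺(aq); hence Q = [Mg²⁺(aq)]^3 / [Ga³⁺(aq)]^2 = 1.02×10^−6 (log Q = −5.990).
E = E° − (0.0592/n)·log Q = +1.81 − (0.0592/6)(−5.990) = +1.869 V.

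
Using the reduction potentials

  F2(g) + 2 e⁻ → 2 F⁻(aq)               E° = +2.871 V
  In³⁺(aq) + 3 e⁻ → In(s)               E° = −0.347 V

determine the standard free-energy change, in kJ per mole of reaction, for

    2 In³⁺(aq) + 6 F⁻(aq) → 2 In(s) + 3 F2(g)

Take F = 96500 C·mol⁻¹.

In the reaction as written In³⁺(aq) is reduced, so the In³⁺/In couple is the cathode and F₂/F⁻ is the anode.
E°cell = −0.347 − (+2.871) = −3.218 V; balancing electrons gives n = 6.
ΔG° = −nFE°cell = −(6)(96500)(−3.218) J/mol = +1863 kJ/mol.

+1863 kJ/mol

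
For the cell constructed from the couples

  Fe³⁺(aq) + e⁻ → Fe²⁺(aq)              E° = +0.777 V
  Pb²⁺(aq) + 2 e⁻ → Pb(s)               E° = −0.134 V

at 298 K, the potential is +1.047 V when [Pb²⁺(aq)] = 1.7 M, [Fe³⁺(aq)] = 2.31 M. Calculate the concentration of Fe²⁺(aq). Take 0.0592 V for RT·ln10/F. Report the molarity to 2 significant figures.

With Fe³⁺/Fe²⁺ at the cathode and Pb²⁺/Pb at the anode, E°cell = +0.777 − (−0.134) = +0.911 V (n = 2).
Since E = E° − (0.0592/n)·log Q, log Q = n(E° − E)/0.0592 = −4.595.
For 2 Fe³⁺(aq) + Pb(s) → 2 Fe²⁺(aq) + Pb²⁺(aq), the reaction quotient is Q = ([Fe²⁺(aq)]^2·[Pb²⁺(aq)]) / [Fe³⁺(aq)]^2.
Solving for the unknown gives log [Fe²⁺(aq)] = −2.049, so [Fe²⁺(aq)] ≈ 0.0089 M.

0.0089 M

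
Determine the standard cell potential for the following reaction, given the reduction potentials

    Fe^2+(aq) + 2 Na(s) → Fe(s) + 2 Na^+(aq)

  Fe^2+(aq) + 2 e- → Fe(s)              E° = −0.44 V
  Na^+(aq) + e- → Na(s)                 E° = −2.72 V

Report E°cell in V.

Fe^2+(aq) gains electrons, so the Fe²⁺/Fe couple is the cathode; the Na⁺/Na couple is the anode.
E°cell = E°(cathode) − E°(anode) = −0.44 − (−2.72) = +2.28 V.
The positive value indicates the reaction is spontaneous as written.

+2.28 V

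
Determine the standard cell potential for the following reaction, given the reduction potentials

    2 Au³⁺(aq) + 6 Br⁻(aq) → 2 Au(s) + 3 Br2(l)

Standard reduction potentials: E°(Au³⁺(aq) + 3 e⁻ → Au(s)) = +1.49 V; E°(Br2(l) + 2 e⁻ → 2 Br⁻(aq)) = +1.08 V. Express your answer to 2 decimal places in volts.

+0.41 V

In the reaction as written, Au³⁺(aq) is reduced (cathode) and Br2(l) is produced by oxidation at the anode.
E°cell = E°(cathode) − E°(anode) = +1.49 − (+1.08) = +0.41 V.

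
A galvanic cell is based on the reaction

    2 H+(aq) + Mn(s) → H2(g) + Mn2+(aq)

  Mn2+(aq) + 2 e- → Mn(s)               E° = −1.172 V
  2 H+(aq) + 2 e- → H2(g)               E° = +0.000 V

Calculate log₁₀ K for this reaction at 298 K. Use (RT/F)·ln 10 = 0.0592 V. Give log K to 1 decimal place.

The 2H⁺/H₂ couple is reduced (cathode); E°cell = +0.000 − (−1.172) = +1.172 V with n = 2.
At equilibrium E = 0, so log K = nE°cell / 0.0592 = (2)(+1.172) / 0.0592 = 39.6.

log K = 39.6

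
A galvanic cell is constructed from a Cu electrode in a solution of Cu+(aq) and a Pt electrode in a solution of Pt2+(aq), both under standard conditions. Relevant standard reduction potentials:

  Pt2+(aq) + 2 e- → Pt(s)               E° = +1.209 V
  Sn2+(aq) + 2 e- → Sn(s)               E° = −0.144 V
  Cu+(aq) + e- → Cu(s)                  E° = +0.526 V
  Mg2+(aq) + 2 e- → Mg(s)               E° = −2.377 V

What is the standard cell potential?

The Pt²⁺/Pt couple has the higher E°, so Pt ion is reduced (cathode) and Cu is oxidized (anode).
E°cell = E°(cathode) − E°(anode) = +1.209 − (+0.526) = +0.683 V.

+0.683 V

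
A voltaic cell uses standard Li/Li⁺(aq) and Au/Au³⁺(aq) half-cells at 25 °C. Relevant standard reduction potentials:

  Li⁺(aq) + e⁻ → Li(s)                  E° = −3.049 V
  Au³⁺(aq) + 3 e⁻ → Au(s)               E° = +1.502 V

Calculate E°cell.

+4.551 V

Of the two couples in this cell, the one with the more positive reduction potential is reduced at the cathode: here that is Au³⁺/Au (+1.502 V); Li⁺/Li (−3.049 V) is the anode.
E°cell = E°(cathode) − E°(anode) = +1.502 − (−3.049) = +4.551 V.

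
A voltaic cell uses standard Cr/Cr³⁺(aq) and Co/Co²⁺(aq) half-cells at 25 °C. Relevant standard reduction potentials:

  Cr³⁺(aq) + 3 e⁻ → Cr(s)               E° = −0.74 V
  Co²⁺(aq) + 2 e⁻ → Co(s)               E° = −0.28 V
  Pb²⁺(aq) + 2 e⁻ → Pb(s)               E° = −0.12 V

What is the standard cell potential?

The Co²⁺/Co couple has the higher E°, so Co ion is reduced (cathode) and Cr is oxidized (anode).
E°cell = E°(cathode) − E°(anode) = −0.28 − (−0.74) = +0.46 V.

+0.46 V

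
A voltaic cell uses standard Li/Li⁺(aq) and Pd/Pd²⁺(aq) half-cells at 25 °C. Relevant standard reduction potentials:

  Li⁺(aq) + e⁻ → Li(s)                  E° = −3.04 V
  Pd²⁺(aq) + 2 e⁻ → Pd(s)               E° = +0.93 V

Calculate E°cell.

Of the two couples in this cell, the one with the more positive reduction potential is reduced at the cathode: here that is Pd²⁺/Pd (+0.93 V); Li⁺/Li (−3.04 V) is the anode.
E°cell = E°(cathode) − E°(anode) = +0.93 − (−3.04) = +3.97 V.

+3.97 V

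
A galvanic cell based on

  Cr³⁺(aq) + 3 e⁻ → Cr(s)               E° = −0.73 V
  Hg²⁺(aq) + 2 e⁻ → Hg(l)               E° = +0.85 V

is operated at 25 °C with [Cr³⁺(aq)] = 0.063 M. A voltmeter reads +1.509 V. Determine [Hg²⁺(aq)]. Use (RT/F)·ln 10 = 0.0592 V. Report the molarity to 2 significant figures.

The Hg²⁺/Hg couple has the larger reduction potential, so it is the cathode: E°cell = +0.85 − (−0.73) = +1.58 V and n = 6.
Since E = E° − (0.0592/n)·log Q, log Q = n(E° − E)/0.0592 = 7.196.
For 3 Hg²⁺(aq) + 2 Cr(s) → 3 Hg(l) + 2 Cr³⁺(aq), the reaction quotient is Q = [Cr³⁺(aq)]^2 / [Hg²⁺(aq)]^3.
Isolating [Hg²⁺(aq)] in Q = 10^{7.196} yields log [Hg²⁺(aq)] = −3.199, i.e. 0.00063 M.

0.00063 M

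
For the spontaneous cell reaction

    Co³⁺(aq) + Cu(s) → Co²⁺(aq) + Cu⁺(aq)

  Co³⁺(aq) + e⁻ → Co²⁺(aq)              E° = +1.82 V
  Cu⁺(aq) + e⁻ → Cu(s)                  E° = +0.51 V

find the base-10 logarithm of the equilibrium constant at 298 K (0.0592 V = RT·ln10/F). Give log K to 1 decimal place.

The Co³⁺/Co²⁺ couple is reduced (cathode); E°cell = +1.82 − (+0.51) = +1.31 V with n = 1.
At equilibrium E = 0, so log K = nE°cell / 0.0592 = (1)(+1.31) / 0.0592 = 22.1.

log K = 22.1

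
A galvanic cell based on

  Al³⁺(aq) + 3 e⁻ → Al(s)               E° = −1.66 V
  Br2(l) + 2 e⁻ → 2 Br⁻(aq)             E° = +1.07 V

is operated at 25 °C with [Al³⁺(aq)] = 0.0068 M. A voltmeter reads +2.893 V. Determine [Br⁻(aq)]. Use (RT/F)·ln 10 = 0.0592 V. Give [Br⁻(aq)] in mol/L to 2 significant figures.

0.0093 M

Br₂/Br⁻ is the cathode (higher E°); E°cell = +1.07 − (−1.66) = +2.73 V with n = 6.
Since E = E° − (0.0592/n)·log Q, log Q = n(E° − E)/0.0592 = −16.520.
The balanced reaction is 3 Br2(l) + 2 Al(s) → 6 Br⁻(aq) + 2 Al³⁺(aq), so Q = [Br⁻(aq)]^6·[Al³⁺(aq)]^2.
Substituting the known concentrations and solving, log [Br⁻(aq)] = −2.031 and [Br⁻(aq)] = 0.0093 M.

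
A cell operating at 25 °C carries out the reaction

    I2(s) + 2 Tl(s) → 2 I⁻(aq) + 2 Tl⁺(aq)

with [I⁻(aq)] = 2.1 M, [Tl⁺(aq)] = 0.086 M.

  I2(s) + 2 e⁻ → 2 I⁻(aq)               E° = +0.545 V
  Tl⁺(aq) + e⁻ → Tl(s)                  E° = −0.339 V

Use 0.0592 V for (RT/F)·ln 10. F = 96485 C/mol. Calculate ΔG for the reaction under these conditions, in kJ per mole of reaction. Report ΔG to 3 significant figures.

−179 kJ/mol

The standard cell potential is +0.545 − (−0.339) = +0.884 V, with n = 2 electrons in the balanced equation.
The reaction quotient is [I⁻(aq)]^2·[Tl⁺(aq)]^2 = 0.0326; by Nernst, E = +0.884 − (0.0592/2)(−1.487) = +0.9280 V.
Finally ΔG = −nFE = −(2)(96485 C/mol)(+0.9280 V) = −179 kJ/mol.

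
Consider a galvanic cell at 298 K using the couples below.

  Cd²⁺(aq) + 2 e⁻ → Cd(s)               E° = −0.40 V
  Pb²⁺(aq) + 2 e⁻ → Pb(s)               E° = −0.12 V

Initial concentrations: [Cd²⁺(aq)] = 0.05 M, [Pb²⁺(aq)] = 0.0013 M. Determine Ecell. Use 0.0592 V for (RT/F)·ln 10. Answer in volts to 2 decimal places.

Since E°(Pb²⁺/Pb) > E°(Cd²⁺/Cd), Pb²⁺/Pb serves as the cathode.
E°cell = E°cat − E°an = −0.12 − (−0.40) = +0.28 V; n = 2.
Balancing gives Pb²⁺(aq) + Cd(s) → Pb(s) + Cd²⁺(aq); hence Q = [Cd²⁺(aq)] / [Pb²⁺(aq)] = 38.5 (log Q = 1.585).
Applying E = E° − (RT ln10/nF)·log Q gives +0.28 − (0.0592/2)(1.585) = +0.23 V.

+0.23 V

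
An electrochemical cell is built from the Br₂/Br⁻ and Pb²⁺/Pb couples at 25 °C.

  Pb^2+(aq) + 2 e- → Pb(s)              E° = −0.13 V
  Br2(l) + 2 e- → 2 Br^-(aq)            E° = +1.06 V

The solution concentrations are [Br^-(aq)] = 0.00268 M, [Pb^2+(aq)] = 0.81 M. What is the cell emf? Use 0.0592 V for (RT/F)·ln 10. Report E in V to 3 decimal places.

+1.345 V

Since E°(Br₂/Br⁻) > E°(Pb²⁺/Pb), Br₂/Br⁻ serves as the cathode.
E°cell = E°cat − E°an = +1.06 − (−0.13) = +1.19 V; n = 2.
For the overall reaction Br2(l) + Pb(s) → 2 Br^-(aq) + Pb^2+(aq), Q = [Br^-(aq)]^2·[Pb^2+(aq)] = 5.82×10^−6, giving log Q = −5.235.
Applying E = E° − (RT ln10/nF)·log Q gives +1.19 − (0.0592/2)(−5.235) = +1.345 V.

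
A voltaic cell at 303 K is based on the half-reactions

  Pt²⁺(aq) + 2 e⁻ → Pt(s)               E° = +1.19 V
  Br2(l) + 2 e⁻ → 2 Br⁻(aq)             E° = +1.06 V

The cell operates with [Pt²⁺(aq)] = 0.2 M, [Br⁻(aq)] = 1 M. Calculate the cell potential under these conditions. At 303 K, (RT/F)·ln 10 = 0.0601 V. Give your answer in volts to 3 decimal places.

The Pt²⁺/Pt couple has the more positive E°, so it is the cathode; Br₂/Br⁻ is the anode.
E°cell = +1.19 − (+1.06) = +0.13 V, with n = 2 electrons transferred.
Balancing gives Pt²⁺(aq) + 2 Br⁻(aq) → Pt(s) + Br2(l); hence Q = 1 / ([Pt²⁺(aq)]·[Br⁻(aq)]^2) = 5 (log Q = 0.699).
Applying E = E° − (RT ln10/nF)·log Q gives +0.13 − (0.0601/2)(0.699) = +0.109 V.

+0.109 V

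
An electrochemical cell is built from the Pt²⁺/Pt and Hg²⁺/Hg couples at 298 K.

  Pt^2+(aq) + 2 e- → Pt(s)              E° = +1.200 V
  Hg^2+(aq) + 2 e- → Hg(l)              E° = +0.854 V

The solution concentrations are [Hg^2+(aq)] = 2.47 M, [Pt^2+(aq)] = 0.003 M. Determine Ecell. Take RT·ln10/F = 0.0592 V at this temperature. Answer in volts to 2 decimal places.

Since E°(Pt²⁺/Pt) > E°(Hg²⁺/Hg), Pt²⁺/Pt serves as the cathode.
The standard potential is +1.200 − (+0.854) = +0.346 V and the balanced reaction transfers n = 2 electrons.
Balancing gives Pt^2+(aq) + Hg(l) → Pt(s) + Hg^2+(aq); hence Q = [Hg^2+(aq)] / [Pt^2+(aq)] = 823 (log Q = 2.916).
By the Nernst equation, E = +0.346 − (0.0592/2)·(2.916) = +0.26 V.

+0.26 V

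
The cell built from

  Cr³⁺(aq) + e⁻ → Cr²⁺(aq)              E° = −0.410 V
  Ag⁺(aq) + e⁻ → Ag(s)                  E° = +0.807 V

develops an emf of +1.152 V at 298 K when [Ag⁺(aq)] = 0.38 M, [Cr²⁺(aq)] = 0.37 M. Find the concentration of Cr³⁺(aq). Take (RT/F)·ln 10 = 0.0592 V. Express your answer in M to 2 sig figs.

Ag⁺/Ag is the cathode (higher E°); E°cell = +0.807 − (−0.410) = +1.217 V with n = 1.
From the Nernst equation, log Q = n(E° − E)/0.0592 = 1·(+1.217 − (+1.152))/0.0592 = 1.098.
Balancing electrons gives Ag⁺(aq) + Cr²⁺(aq) → Ag(s) + Cr³⁺(aq); thus Q = [Cr³⁺(aq)] / ([Ag⁺(aq)]·[Cr²⁺(aq)]).
Isolating [Cr³⁺(aq)] in Q = 10^{1.098} yields log [Cr³⁺(aq)] = 0.246, i.e. 1.8 M.

1.8 M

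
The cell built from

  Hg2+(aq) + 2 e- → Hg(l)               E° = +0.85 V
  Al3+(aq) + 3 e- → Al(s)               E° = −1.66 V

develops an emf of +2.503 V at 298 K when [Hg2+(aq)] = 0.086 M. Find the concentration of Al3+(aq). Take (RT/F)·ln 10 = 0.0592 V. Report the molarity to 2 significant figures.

0.057 M

With Hg²⁺/Hg at the cathode and Al³⁺/Al at the anode, E°cell = +0.85 − (−1.66) = +2.51 V (n = 6).
Rearranging E = E° − (0.0592/n)·log Q gives log Q = 6(+2.51 − (+2.503))/0.0592 = 0.709.
Balancing electrons gives 3 Hg2+(aq) + 2 Al(s) → 3 Hg(l) + 2 Al3+(aq); thus Q = [Al3+(aq)]^2 / [Hg2+(aq)]^3.
Isolating [Al3+(aq)] in Q = 10^{0.709} yields log [Al3+(aq)] = −1.244, i.e. 0.057 M.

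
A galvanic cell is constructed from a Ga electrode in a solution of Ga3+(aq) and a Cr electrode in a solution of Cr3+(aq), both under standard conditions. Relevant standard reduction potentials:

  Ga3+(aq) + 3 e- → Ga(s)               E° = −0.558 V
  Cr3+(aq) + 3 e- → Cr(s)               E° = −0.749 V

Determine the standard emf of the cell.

The Ga³⁺/Ga couple has the higher E°, so Ga ion is reduced (cathode) and Cr is oxidized (anode).
E°cell = E°(cathode) − E°(anode) = −0.558 − (−0.749) = +0.191 V.

+0.191 V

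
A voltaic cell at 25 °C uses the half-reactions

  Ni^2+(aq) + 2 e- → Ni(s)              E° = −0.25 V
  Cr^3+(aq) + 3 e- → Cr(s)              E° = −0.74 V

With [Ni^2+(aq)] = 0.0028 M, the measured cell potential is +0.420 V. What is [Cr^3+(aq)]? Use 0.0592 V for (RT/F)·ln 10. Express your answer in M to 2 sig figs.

0.52 M

The Ni²⁺/Ni couple has the larger reduction potential, so it is the cathode: E°cell = −0.25 − (−0.74) = +0.49 V and n = 6.
From the Nernst equation, log Q = n(E° − E)/0.0592 = 6·(+0.49 − (+0.420))/0.0592 = 7.095.
The balanced reaction is 3 Ni^2+(aq) + 2 Cr(s) → 3 Ni(s) + 2 Cr^3+(aq), so Q = [Cr^3+(aq)]^2 / [Ni^2+(aq)]^3.
Solving for the unknown gives log [Cr^3+(aq)] = −0.282, so [Cr^3+(aq)] ≈ 0.52 M.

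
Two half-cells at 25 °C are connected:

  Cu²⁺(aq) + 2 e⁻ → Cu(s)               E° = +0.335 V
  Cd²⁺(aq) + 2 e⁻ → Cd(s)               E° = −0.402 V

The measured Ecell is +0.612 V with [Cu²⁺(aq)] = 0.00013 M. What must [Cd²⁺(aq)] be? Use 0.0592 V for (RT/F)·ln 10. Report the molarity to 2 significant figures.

2.2 M

The Cu²⁺/Cu couple has the larger reduction potential, so it is the cathode: E°cell = +0.335 − (−0.402) = +0.737 V and n = 2.
Rearranging E = E° − (0.0592/n)·log Q gives log Q = 2(+0.737 − (+0.612))/0.0592 = 4.223.
The balanced reaction is Cu²⁺(aq) + Cd(s) → Cu(s) + Cd²⁺(aq), so Q = [Cd²⁺(aq)] / [Cu²⁺(aq)].
Substituting the known concentrations and solving, log [Cd²⁺(aq)] = 0.337 and [Cd²⁺(aq)] = 2.2 M.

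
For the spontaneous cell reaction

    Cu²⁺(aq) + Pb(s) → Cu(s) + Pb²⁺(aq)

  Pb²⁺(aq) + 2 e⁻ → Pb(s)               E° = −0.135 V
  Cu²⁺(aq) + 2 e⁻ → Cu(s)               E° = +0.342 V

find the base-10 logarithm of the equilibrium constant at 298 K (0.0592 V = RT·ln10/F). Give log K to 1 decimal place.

The Cu²⁺/Cu couple is reduced (cathode); E°cell = +0.342 − (−0.135) = +0.477 V with n = 2.
At equilibrium E = 0, so log K = nE°cell / 0.0592 = (2)(+0.477) / 0.0592 = 16.1.

log K = 16.1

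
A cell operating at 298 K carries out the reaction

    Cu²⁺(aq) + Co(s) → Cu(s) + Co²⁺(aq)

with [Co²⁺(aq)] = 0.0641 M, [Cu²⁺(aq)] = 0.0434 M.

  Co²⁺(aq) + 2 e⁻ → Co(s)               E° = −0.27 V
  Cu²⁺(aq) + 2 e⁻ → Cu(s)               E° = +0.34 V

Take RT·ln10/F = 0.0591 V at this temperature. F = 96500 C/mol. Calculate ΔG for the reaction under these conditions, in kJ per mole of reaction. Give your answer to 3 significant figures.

−117 kJ/mol

E°cell = +0.34 − (−0.27) = +0.61 V; the balanced reaction transfers n = 2 electrons.
Q = [Co²⁺(aq)] / [Cu²⁺(aq)] = 1.48, so log Q = 0.169 and E = +0.61 − (0.0591/2)(0.169) = +0.6050 V.
ΔG = −nFE = −(2)(96500)(+0.6050) J/mol = −117 kJ/mol.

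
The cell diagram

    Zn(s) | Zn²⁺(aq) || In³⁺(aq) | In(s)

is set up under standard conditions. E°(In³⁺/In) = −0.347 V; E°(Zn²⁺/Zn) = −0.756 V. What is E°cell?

+0.409 V

By convention the left-hand electrode in cell notation is the anode (oxidation) and the right-hand electrode is the cathode (reduction).
E°cell = E°(right) − E°(left) = −0.347 − (−0.756) = +0.409 V.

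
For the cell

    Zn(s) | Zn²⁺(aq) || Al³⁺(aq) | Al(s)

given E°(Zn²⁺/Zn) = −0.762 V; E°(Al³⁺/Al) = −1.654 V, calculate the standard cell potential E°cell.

−0.892 V

By convention the left-hand electrode in cell notation is the anode (oxidation) and the right-hand electrode is the cathode (reduction).
E°cell = E°(right) − E°(left) = −1.654 − (−0.762) = −0.892 V.
The negative sign shows that, as written, the cell would require an external voltage to drive the reaction.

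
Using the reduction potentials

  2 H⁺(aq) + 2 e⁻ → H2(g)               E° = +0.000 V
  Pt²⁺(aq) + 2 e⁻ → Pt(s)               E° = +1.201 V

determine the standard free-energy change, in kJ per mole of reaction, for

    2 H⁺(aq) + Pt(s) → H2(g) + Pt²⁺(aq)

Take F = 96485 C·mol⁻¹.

+232 kJ/mol

In the reaction as written H⁺(aq) is reduced, so the 2H⁺/H₂ couple is the cathode and Pt²⁺/Pt is the anode.
E°cell = +0.000 − (+1.201) = −1.201 V; balancing electrons gives n = 2.
ΔG° = −nFE°cell = −(2)(96485)(−1.201) J/mol = +232 kJ/mol.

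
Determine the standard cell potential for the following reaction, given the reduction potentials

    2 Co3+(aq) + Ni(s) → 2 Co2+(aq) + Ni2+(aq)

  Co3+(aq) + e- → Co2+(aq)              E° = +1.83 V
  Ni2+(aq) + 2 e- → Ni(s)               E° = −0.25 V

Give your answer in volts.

Co3+(aq) gains electrons, so the Co³⁺/Co²⁺ couple is the cathode; the Ni²⁺/Ni couple is the anode.
E°cell = E°(cathode) − E°(anode) = +1.83 − (−0.25) = +2.08 V.
The positive value indicates the reaction is spontaneous as written.

+2.08 V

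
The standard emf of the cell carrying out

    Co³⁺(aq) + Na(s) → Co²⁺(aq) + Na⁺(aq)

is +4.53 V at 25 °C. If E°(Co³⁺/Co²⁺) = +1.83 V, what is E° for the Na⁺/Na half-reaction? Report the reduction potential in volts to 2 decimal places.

In the reaction as written the Co³⁺/Co²⁺ couple is reduced (cathode) and Na⁺/Na is oxidized (anode), so E°cell = E°(Co³⁺/Co²⁺) − E°(Na⁺/Na).
E°(Na⁺/Na) = E°(cathode) − E°cell = +1.83 − (+4.53) = −2.70 V.

−2.70 V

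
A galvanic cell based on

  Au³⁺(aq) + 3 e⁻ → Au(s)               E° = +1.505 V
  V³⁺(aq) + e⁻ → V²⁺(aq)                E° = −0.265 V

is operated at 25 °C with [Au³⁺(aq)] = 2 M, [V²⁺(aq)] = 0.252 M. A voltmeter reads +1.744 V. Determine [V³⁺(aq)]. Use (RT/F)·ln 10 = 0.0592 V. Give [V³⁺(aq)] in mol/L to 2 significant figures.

With Au³⁺/Au at the cathode and V³⁺/V²⁺ at the anode, E°cell = +1.505 − (−0.265) = +1.770 V (n = 3).
Rearranging E = E° − (0.0592/n)·log Q gives log Q = 3(+1.770 − (+1.744))/0.0592 = 1.318.
For Au³⁺(aq) + 3 V²⁺(aq) → Au(s) + 3 V³⁺(aq), the reaction quotient is Q = [V³⁺(aq)]^3 / ([Au³⁺(aq)]·[V²⁺(aq)]^3).
Isolating [V³⁺(aq)] in Q = 10^{1.318} yields log [V³⁺(aq)] = −0.059, i.e. 0.87 M.

0.87 M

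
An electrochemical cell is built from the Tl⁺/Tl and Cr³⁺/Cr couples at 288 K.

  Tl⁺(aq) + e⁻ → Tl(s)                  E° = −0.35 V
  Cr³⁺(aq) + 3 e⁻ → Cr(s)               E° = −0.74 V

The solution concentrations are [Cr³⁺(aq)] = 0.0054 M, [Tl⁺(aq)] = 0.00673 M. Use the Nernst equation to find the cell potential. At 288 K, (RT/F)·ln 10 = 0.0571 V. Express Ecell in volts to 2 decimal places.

Tl⁺/Tl is reduced (cathode, E° = −0.35 V) and Cr³⁺/Cr is oxidized (anode).
E°cell = E°cat − E°an = −0.35 − (−0.74) = +0.39 V; n = 3.
Balancing gives 3 Tl⁺(aq) + Cr(s) → 3 Tl(s) + Cr³⁺(aq); hence Q = [Cr³⁺(aq)] / [Tl⁺(aq)]^3 = 1.77×10^4 (log Q = 4.248).
Applying E = E° − (RT ln10/nF)·log Q gives +0.39 − (0.0571/3)(4.248) = +0.31 V.

+0.31 V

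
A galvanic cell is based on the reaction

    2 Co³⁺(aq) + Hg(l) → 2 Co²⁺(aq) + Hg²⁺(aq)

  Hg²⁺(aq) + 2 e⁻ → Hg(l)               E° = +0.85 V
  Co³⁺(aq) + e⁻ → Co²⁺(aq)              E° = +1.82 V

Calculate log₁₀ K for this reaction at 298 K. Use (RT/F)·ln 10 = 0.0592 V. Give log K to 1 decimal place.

log K = 32.8

The Co³⁺/Co²⁺ couple is reduced (cathode); E°cell = +1.82 − (+0.85) = +0.97 V with n = 2.
At equilibrium E = 0, so log K = nE°cell / 0.0592 = (2)(+0.97) / 0.0592 = 32.8.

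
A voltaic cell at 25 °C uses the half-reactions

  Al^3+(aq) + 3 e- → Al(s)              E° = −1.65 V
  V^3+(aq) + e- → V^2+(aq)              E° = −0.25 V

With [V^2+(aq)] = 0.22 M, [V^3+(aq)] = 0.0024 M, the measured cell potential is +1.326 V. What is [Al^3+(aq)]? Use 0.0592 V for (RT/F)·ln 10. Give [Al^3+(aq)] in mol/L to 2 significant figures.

With V³⁺/V²⁺ at the cathode and Al³⁺/Al at the anode, E°cell = −0.25 − (−1.65) = +1.40 V (n = 3).
Since E = E° − (0.0592/n)·log Q, log Q = n(E° − E)/0.0592 = 3.750.
For 3 V^3+(aq) + Al(s) → 3 V^2+(aq) + Al^3+(aq), the reaction quotient is Q = ([V^2+(aq)]^3·[Al^3+(aq)]) / [V^3+(aq)]^3.
Substituting the known concentrations and solving, log [Al^3+(aq)] = −2.137 and [Al^3+(aq)] = 0.0073 M.

0.0073 M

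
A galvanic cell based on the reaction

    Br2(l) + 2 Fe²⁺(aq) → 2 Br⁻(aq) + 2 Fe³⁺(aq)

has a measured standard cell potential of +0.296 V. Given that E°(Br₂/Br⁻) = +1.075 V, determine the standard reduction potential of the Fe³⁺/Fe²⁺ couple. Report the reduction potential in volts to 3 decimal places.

In the reaction as written the Br₂/Br⁻ couple is reduced (cathode) and Fe³⁺/Fe²⁺ is oxidized (anode), so E°cell = E°(Br₂/Br⁻) − E°(Fe³⁺/Fe²⁺).
E°(Fe³⁺/Fe²⁺) = E°(cathode) − E°cell = +1.075 − (+0.296) = +0.779 V.

+0.779 V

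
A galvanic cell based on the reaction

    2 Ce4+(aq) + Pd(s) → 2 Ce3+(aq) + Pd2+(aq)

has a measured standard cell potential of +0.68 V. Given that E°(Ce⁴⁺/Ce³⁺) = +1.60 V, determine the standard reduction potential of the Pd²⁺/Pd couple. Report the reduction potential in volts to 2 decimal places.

+0.92 V

In the reaction as written the Ce⁴⁺/Ce³⁺ couple is reduced (cathode) and Pd²⁺/Pd is oxidized (anode), so E°cell = E°(Ce⁴⁺/Ce³⁺) − E°(Pd²⁺/Pd).
E°(Pd²⁺/Pd) = E°(cathode) − E°cell = +1.60 − (+0.68) = +0.92 V.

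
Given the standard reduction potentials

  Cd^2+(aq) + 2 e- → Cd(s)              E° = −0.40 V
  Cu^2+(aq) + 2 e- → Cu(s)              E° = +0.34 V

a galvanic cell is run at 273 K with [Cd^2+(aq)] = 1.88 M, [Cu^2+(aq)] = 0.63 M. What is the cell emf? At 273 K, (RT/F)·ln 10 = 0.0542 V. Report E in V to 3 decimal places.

+0.727 V

Cu²⁺/Cu is reduced (cathode, E° = +0.34 V) and Cd²⁺/Cd is oxidized (anode).
E°cell = E°cat − E°an = +0.34 − (−0.40) = +0.74 V; n = 2.
The balanced reaction is Cu^2+(aq) + Cd(s) → Cu(s) + Cd^2+(aq), so Q = [Cd^2+(aq)] / [Cu^2+(aq)] = 2.98 and log Q = 0.475.
E = E° − (0.0542/n)·log Q = +0.74 − (0.0542/2)(0.475) = +0.727 V.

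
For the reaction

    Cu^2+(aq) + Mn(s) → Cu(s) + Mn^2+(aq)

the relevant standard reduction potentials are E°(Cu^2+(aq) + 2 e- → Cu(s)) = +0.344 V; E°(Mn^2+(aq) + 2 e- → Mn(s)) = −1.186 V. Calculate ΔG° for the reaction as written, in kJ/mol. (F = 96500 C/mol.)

−295 kJ/mol

In the reaction as written Cu^2+(aq) is reduced, so the Cu²⁺/Cu couple is the cathode and Mn²⁺/Mn is the anode.
E°cell = +0.344 − (−1.186) = +1.530 V; balancing electrons gives n = 2.
ΔG° = −nFE°cell = −(2)(96500)(+1.530) J/mol = −295 kJ/mol.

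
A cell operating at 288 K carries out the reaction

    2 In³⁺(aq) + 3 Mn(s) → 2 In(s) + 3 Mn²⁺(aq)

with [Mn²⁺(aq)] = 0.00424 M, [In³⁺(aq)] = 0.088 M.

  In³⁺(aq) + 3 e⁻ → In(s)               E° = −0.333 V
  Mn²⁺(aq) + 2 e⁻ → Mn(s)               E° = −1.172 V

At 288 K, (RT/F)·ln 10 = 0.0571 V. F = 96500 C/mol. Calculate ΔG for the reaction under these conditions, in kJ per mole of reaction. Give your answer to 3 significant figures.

With In³⁺/In reduced at the cathode, E°cell = −0.333 − (−1.172) = +0.839 V and n = 6.
Q = [Mn²⁺(aq)]^3 / [In³⁺(aq)]^2 = 9.84×10^−6, so log Q = −5.007 and E = +0.839 − (0.0571/6)(−5.007) = +0.8866 V.
Then ΔG = −nFE = −6 × 96500 × +0.8866 J/mol = −513 kJ/mol.

−513 kJ/mol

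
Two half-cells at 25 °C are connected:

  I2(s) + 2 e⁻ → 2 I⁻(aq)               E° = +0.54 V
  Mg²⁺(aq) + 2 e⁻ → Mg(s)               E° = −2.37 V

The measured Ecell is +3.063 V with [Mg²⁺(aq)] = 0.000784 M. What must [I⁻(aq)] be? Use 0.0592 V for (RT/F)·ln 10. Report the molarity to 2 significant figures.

I₂/I⁻ is the cathode (higher E°); E°cell = +0.54 − (−2.37) = +2.91 V with n = 2.
From the Nernst equation, log Q = n(E° − E)/0.0592 = 2·(+2.91 − (+3.063))/0.0592 = −5.169.
Balancing electrons gives I2(s) + Mg(s) → 2 I⁻(aq) + Mg²⁺(aq); thus Q = [I⁻(aq)]^2·[Mg²⁺(aq)].
Isolating [I⁻(aq)] in Q = 10^{−5.169} yields log [I⁻(aq)] = −1.032, i.e. 0.093 M.

0.093 M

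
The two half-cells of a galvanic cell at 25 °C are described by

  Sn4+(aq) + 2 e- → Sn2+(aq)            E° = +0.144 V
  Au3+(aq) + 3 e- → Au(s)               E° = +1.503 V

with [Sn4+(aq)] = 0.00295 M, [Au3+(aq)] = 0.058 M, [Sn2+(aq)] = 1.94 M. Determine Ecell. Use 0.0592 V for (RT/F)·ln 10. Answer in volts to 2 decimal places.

The Au³⁺/Au couple has the more positive E°, so it is the cathode; Sn⁴⁺/Sn²⁺ is the anode.
E°cell = +1.503 − (+0.144) = +1.359 V, with n = 6 electrons transferred.
For the overall reaction 2 Au3+(aq) + 3 Sn2+(aq) → 2 Au(s) + 3 Sn4+(aq), Q = [Sn4+(aq)]^3 / ([Au3+(aq)]^2·[Sn2+(aq)]^3) = 1.05×10^−6, giving log Q = −5.981.
Applying E = E° − (RT ln10/nF)·log Q gives +1.359 − (0.0592/6)(−5.981) = +1.42 V.

+1.42 V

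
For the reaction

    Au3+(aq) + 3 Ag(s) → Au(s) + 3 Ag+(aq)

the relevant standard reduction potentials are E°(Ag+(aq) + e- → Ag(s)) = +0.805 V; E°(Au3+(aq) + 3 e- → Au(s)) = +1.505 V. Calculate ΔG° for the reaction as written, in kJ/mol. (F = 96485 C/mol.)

In the reaction as written Au3+(aq) is reduced, so the Au³⁺/Au couple is the cathode and Ag⁺/Ag is the anode.
E°cell = +1.505 − (+0.805) = +0.700 V; balancing electrons gives n = 3.
ΔG° = −nFE°cell = −(3)(96485)(+0.700) J/mol = −203 kJ/mol.

−203 kJ/mol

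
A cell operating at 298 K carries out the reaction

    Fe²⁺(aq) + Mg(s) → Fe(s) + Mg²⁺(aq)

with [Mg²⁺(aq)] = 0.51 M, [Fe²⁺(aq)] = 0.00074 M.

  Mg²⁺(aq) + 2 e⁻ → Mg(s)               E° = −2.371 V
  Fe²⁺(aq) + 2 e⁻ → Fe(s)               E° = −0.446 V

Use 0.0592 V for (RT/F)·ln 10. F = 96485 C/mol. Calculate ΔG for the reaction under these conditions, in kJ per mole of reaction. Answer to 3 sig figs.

E°cell = −0.446 − (−2.371) = +1.925 V; the balanced reaction transfers n = 2 electrons.
The reaction quotient is [Mg²⁺(aq)] / [Fe²⁺(aq)] = 689; by Nernst, E = +1.925 − (0.0592/2)(2.838) = +1.8410 V.
ΔG = −nFE = −(2)(96485)(+1.8410) J/mol = −355 kJ/mol.

−355 kJ/mol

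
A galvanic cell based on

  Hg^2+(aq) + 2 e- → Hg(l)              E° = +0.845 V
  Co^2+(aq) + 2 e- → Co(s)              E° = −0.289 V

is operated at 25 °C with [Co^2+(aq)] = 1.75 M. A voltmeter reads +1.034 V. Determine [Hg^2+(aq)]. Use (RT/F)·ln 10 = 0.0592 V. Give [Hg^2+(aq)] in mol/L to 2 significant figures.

The Hg²⁺/Hg couple has the larger reduction potential, so it is the cathode: E°cell = +0.845 − (−0.289) = +1.134 V and n = 2.
From the Nernst equation, log Q = n(E° − E)/0.0592 = 2·(+1.134 − (+1.034))/0.0592 = 3.378.
Balancing electrons gives Hg^2+(aq) + Co(s) → Hg(l) + Co^2+(aq); thus Q = [Co^2+(aq)] / [Hg^2+(aq)].
Isolating [Hg^2+(aq)] in Q = 10^{3.378} yields log [Hg^2+(aq)] = −3.135, i.e. 0.00073 M.

0.00073 M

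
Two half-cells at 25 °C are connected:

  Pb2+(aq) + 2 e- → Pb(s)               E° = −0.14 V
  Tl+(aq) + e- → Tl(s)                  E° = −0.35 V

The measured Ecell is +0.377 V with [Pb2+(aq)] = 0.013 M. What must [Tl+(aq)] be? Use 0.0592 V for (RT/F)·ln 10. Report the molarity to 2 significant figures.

0.00017 M

With Pb²⁺/Pb at the cathode and Tl⁺/Tl at the anode, E°cell = −0.14 − (−0.35) = +0.21 V (n = 2).
Since E = E° − (0.0592/n)·log Q, log Q = n(E° − E)/0.0592 = −5.642.
The balanced reaction is Pb2+(aq) + 2 Tl(s) → Pb(s) + 2 Tl+(aq), so Q = [Tl+(aq)]^2 / [Pb2+(aq)].
Solving for the unknown gives log [Tl+(aq)] = −3.764, so [Tl+(aq)] ≈ 0.00017 M.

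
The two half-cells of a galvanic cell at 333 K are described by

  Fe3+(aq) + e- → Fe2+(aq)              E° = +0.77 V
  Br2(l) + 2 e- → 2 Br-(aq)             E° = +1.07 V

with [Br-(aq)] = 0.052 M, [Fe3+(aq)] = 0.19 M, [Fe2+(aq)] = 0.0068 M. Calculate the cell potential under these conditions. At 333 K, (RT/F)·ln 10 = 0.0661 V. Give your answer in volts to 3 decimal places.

+0.289 V

Br₂/Br⁻ is reduced (cathode, E° = +1.07 V) and Fe³⁺/Fe²⁺ is oxidized (anode).
E°cell = +1.07 − (+0.77) = +0.30 V, with n = 2 electrons transferred.
The balanced reaction is Br2(l) + 2 Fe2+(aq) → 2 Br-(aq) + 2 Fe3+(aq), so Q = ([Br-(aq)]^2·[Fe3+(aq)]^2) / [Fe2+(aq)]^2 = 2.11 and log Q = 0.324.
Applying E = E° − (RT ln10/nF)·log Q gives +0.30 − (0.0661/2)(0.324) = +0.289 V.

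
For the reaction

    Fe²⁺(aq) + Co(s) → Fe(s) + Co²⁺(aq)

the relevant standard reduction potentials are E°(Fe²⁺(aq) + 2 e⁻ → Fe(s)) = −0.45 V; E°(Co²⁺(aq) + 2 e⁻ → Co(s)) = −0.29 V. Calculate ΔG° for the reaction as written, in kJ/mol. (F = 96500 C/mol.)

+30.9 kJ/mol

In the reaction as written Fe²⁺(aq) is reduced, so the Fe²⁺/Fe couple is the cathode and Co²⁺/Co is the anode.
E°cell = −0.45 − (−0.29) = −0.16 V; balancing electrons gives n = 2.
ΔG° = −nFE°cell = −(2)(96500)(−0.16) J/mol = +30.9 kJ/mol.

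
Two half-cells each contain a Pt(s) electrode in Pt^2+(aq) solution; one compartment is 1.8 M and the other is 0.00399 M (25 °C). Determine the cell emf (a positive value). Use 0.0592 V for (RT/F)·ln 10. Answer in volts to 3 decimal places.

For a concentration cell E°cell = 0, since both electrodes use the same couple.
The compartment with the higher Pt^2+(aq) concentration (1.8 M) acts as the cathode; ions are reduced there and produced at the dilute (0.00399 M) anode.
With n = 2, Ecell = −(0.0592/2)·log([dilute]/[conc]) = −(0.0592/2)·log(0.00399/1.8) = +0.079 V.

0.079 V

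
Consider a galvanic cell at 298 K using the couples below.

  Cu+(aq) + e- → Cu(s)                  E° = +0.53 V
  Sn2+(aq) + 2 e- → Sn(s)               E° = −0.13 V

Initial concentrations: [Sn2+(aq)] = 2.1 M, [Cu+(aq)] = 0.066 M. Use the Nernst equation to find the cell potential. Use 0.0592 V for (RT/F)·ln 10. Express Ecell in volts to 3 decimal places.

+0.581 V

Cu⁺/Cu is reduced (cathode, E° = +0.53 V) and Sn²⁺/Sn is oxidized (anode).
E°cell = +0.53 − (−0.13) = +0.66 V, with n = 2 electrons transferred.
The balanced reaction is 2 Cu+(aq) + Sn(s) → 2 Cu(s) + Sn2+(aq), so Q = [Sn2+(aq)] / [Cu+(aq)]^2 = 482 and log Q = 2.683.
E = E° − (0.0592/n)·log Q = +0.66 − (0.0592/2)(2.683) = +0.581 V.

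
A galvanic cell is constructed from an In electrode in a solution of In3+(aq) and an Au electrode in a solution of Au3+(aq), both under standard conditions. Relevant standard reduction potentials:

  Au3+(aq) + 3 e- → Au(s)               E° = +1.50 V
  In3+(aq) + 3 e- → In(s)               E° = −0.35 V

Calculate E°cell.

+1.85 V

Of the two couples in this cell, the one with the more positive reduction potential is reduced at the cathode: here that is Au³⁺/Au (+1.50 V); In³⁺/In (−0.35 V) is the anode.
E°cell = E°(cathode) − E°(anode) = +1.50 − (−0.35) = +1.85 V.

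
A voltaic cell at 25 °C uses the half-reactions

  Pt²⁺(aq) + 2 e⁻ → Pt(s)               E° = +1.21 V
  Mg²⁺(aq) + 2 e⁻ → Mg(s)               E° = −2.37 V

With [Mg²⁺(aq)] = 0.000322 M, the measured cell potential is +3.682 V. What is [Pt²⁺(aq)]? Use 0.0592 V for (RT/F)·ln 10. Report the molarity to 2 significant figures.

The Pt²⁺/Pt couple has the larger reduction potential, so it is the cathode: E°cell = +1.21 − (−2.37) = +3.58 V and n = 2.
From the Nernst equation, log Q = n(E° − E)/0.0592 = 2·(+3.58 − (+3.682))/0.0592 = −3.446.
The balanced reaction is Pt²⁺(aq) + Mg(s) → Pt(s) + Mg²⁺(aq), so Q = [Mg²⁺(aq)] / [Pt²⁺(aq)].
Solving for the unknown gives log [Pt²⁺(aq)] = −0.046, so [Pt²⁺(aq)] ≈ 0.90 M.

0.90 M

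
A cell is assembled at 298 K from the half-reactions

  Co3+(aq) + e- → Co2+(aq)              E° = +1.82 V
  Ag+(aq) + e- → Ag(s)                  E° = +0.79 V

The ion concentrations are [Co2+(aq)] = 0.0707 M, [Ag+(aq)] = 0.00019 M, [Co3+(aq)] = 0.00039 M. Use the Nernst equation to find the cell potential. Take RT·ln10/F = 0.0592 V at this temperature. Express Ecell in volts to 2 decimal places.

Co³⁺/Co²⁺ is reduced (cathode, E° = +1.82 V) and Ag⁺/Ag is oxidized (anode).
E°cell = E°cat − E°an = +1.82 − (+0.79) = +1.03 V; n = 1.
The balanced reaction is Co3+(aq) + Ag(s) → Co2+(aq) + Ag+(aq), so Q = ([Co2+(aq)]·[Ag+(aq)]) / [Co3+(aq)] = 0.0344 and log Q = −1.463.
Applying E = E° − (RT ln10/nF)·log Q gives +1.03 − (0.0592/1)(−1.463) = +1.12 V.

+1.12 V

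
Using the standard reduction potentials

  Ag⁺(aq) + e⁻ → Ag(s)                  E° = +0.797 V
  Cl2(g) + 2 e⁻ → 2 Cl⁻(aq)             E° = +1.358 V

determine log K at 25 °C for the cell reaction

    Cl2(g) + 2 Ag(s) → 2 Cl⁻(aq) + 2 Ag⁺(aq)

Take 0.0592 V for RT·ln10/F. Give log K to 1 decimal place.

The Cl₂/Cl⁻ couple is reduced (cathode); E°cell = +1.358 − (+0.797) = +0.561 V with n = 2.
At equilibrium E = 0, so log K = nE°cell / 0.0592 = (2)(+0.561) / 0.0592 = 19.0.

log K = 19.0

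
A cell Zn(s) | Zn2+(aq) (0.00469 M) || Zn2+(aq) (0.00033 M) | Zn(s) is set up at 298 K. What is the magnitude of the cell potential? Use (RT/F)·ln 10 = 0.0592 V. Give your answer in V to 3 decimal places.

0.034 V

For a concentration cell E°cell = 0, since both electrodes use the same couple.
The compartment with the higher Zn2+(aq) concentration (0.00469 M) acts as the cathode; ions are reduced there and produced at the dilute (0.00033 M) anode.
With n = 2, Ecell = −(0.0592/2)·log([dilute]/[conc]) = −(0.0592/2)·log(0.00033/0.00469) = +0.034 V.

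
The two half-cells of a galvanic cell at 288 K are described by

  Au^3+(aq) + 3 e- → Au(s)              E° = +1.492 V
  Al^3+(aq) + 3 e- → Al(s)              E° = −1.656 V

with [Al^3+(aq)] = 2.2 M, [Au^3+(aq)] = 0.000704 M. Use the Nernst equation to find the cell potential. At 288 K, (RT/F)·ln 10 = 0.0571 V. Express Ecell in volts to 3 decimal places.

Au³⁺/Au is reduced (cathode, E° = +1.492 V) and Al³⁺/Al is oxidized (anode).
E°cell = +1.492 − (−1.656) = +3.148 V, with n = 3 electrons transferred.
Balancing gives Au^3+(aq) + Al(s) → Au(s) + Al^3+(aq); hence Q = [Al^3+(aq)] / [Au^3+(aq)] = 3.13×10^3 (log Q = 3.495).
E = E° − (0.0571/n)·log Q = +3.148 − (0.0571/3)(3.495) = +3.081 V.

+3.081 V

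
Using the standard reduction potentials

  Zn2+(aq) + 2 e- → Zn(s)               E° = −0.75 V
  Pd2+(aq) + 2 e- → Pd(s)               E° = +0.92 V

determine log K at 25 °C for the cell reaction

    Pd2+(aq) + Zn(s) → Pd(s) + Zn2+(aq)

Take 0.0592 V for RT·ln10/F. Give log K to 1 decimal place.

The Pd²⁺/Pd couple is reduced (cathode); E°cell = +0.92 − (−0.75) = +1.67 V with n = 2.
At equilibrium E = 0, so log K = nE°cell / 0.0592 = (2)(+1.67) / 0.0592 = 56.4.

log K = 56.4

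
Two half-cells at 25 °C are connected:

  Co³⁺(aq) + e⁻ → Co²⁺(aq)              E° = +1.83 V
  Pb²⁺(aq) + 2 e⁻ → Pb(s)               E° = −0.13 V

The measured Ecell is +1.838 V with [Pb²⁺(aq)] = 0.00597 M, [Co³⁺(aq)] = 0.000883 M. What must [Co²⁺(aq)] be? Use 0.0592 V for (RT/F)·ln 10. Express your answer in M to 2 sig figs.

1.3 M

With Co³⁺/Co²⁺ at the cathode and Pb²⁺/Pb at the anode, E°cell = +1.83 − (−0.13) = +1.96 V (n = 2).
Rearranging E = E° − (0.0592/n)·log Q gives log Q = 2(+1.96 − (+1.838))/0.0592 = 4.122.
Balancing electrons gives 2 Co³⁺(aq) + Pb(s) → 2 Co²⁺(aq) + Pb²⁺(aq); thus Q = ([Co²⁺(aq)]^2·[Pb²⁺(aq)]) / [Co³⁺(aq)]^2.
Solving for the unknown gives log [Co²⁺(aq)] = 0.119, so [Co²⁺(aq)] ≈ 1.3 M.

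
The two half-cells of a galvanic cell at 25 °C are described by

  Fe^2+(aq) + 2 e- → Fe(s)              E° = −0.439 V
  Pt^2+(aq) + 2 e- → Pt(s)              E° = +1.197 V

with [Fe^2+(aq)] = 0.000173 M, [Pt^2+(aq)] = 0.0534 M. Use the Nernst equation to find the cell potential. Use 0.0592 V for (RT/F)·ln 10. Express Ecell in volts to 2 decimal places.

Pt²⁺/Pt is reduced (cathode, E° = +1.197 V) and Fe²⁺/Fe is oxidized (anode).
E°cell = +1.197 − (−0.439) = +1.636 V, with n = 2 electrons transferred.
The balanced reaction is Pt^2+(aq) + Fe(s) → Pt(s) + Fe^2+(aq), so Q = [Fe^2+(aq)] / [Pt^2+(aq)] = 0.00324 and log Q = −2.489.
Applying E = E° − (RT ln10/nF)·log Q gives +1.636 − (0.0592/2)(−2.489) = +1.71 V.

+1.71 V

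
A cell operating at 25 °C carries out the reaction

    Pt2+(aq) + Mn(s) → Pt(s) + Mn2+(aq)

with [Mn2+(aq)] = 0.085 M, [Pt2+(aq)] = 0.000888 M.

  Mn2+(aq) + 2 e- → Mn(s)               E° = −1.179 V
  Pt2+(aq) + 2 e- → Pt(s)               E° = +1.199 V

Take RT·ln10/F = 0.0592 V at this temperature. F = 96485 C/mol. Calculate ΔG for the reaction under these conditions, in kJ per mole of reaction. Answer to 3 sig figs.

E°cell = +1.199 − (−1.179) = +2.378 V; the balanced reaction transfers n = 2 electrons.
Here Q = [Mn2+(aq)] / [Pt2+(aq)] = 95.7 (log Q = 1.981), giving E = +2.378 − (0.0592/2)·(1.981) = +2.3194 V.
Then ΔG = −nFE = −2 × 96485 × +2.3194 J/mol = −448 kJ/mol.

−448 kJ/mol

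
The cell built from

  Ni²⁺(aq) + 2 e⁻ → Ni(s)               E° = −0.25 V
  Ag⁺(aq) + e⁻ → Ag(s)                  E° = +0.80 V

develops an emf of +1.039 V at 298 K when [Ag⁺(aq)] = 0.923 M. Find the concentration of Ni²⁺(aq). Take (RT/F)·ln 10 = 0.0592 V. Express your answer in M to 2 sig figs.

With Ag⁺/Ag at the cathode and Ni²⁺/Ni at the anode, E°cell = +0.80 − (−0.25) = +1.05 V (n = 2).
Since E = E° − (0.0592/n)·log Q, log Q = n(E° − E)/0.0592 = 0.372.
For 2 Ag⁺(aq) + Ni(s) → 2 Ag(s) + Ni²⁺(aq), the reaction quotient is Q = [Ni²⁺(aq)] / [Ag⁺(aq)]^2.
Substituting the known concentrations and solving, log [Ni²⁺(aq)] = 0.302 and [Ni²⁺(aq)] = 2.0 M.

2.0 M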